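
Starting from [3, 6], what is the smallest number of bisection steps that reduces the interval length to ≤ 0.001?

12

Width after n steps is 3/2^n. Need 2^n ≥ 3/0.001 = 3000.
2^11 = 2048 < 3000 ≤ 2^12 = 4096, so n = 12.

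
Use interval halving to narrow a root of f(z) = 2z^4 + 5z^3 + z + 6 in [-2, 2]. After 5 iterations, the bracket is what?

[-1.25, -1.125]

z = 0 gives f = 6, positive; keep [-2, 0]
z = -1 gives f = 2, positive; keep [-2, -1]
z = -1.5 gives f = -2.25, negative; keep [-1.5, -1]
z = -1.25 gives f = -0.1328, negative; keep [-1.25, -1]
z = -1.125 gives f = 0.9595, positive; keep [-1.25, -1.125]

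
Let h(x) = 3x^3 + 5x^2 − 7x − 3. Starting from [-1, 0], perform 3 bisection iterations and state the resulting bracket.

[-0.375, -0.25]

h(-0.5) = 1.375 > 0, so the root lies in [-0.5, 0]
h(-0.25) = -0.984375 < 0, so the root lies in [-0.5, -0.25]
h(-0.375) = 0.169922 > 0, so the root lies in [-0.375, -0.25]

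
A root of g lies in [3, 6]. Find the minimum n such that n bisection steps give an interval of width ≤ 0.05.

Width after n steps is 3/2^n. Need 2^n ≥ 3/0.05 = 60.
2^5 = 32 < 60 ≤ 2^6 = 64, so n = 6.

6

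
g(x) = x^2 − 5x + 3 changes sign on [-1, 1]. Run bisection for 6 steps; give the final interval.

m = 0, g(m) = 3 (+); new bracket [0, 1]
m = 0.5, g(m) = 0.75 (+); new bracket [0.5, 1]
m = 0.75, g(m) = -0.1875 (−); new bracket [0.5, 0.75]
m = 0.625, g(m) = 0.2656 (+); new bracket [0.625, 0.75]
m = 0.6875, g(m) = 0.0352 (+); new bracket [0.6875, 0.75]
m = 0.71875, g(m) = -0.0771 (−); new bracket [0.6875, 0.71875]

[0.6875, 0.71875]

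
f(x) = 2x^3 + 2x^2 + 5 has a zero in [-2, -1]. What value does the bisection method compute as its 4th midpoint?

midpoint -1.5: f = 2.75 > 0 → [-2, -1.5]
midpoint -1.75: f = 0.40625 > 0 → [-2, -1.75]
midpoint -1.875: f = -1.152344 < 0 → [-1.875, -1.75]
midpoint -1.8125: f = -0.3384 < 0 → [-1.8125, -1.75]

-1.8125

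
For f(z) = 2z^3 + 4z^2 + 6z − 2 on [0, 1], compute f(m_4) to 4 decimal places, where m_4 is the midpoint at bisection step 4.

0.3267

z = 0.5 gives f = 2.25, positive; keep [0, 0.5]
z = 0.25 gives f = -0.21875, negative; keep [0.25, 0.5]
z = 0.375 gives f = 0.917969, positive; keep [0.25, 0.375]
z = 0.3125 gives f = 0.3267, positive; keep [0.25, 0.3125]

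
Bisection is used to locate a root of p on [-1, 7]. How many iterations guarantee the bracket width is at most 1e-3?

Width after n steps is 8/2^n. Need 2^n ≥ 8/1e-3 = 8000.
2^12 = 4096 < 8000 ≤ 2^13 = 8192, so n = 13.

13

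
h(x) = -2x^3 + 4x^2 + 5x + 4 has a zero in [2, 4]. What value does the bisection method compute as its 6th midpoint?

h(3) = 1 > 0, so the root lies in [3, 4]
h(3.5) = -15.25 < 0, so the root lies in [3, 3.5]
h(3.25) = -6.15625 < 0, so the root lies in [3, 3.25]
h(3.125) = -2.3477 < 0, so the root lies in [3, 3.125]
h(3.0625) = -0.6177 < 0, so the root lies in [3, 3.0625]
h(3.03125) = 0.205 > 0, so the root lies in [3.03125, 3.0625]

3.03125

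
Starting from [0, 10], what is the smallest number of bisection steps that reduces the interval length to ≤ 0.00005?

Width after n steps is 10/2^n. Need 2^n ≥ 10/0.00005 = 200000.
2^17 = 131072 < 200000 ≤ 2^18 = 262144, so n = 18.

18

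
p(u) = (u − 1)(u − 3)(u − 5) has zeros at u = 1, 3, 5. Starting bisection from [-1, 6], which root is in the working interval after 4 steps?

m = 2.5, p(m) = 1.875 (+); new bracket [-1, 2.5]
m = 0.75, p(m) = -2.390625 (−); new bracket [0.75, 2.5]
m = 1.625, p(m) = 2.900391 (+); new bracket [0.75, 1.625]
m = 1.1875, p(m) = 1.2957 (+); new bracket [0.75, 1.1875]

1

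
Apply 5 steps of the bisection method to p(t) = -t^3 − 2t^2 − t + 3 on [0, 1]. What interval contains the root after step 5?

[0.84375, 0.875]

m = 0.5, p(m) = 1.875 (+); new bracket [0.5, 1]
m = 0.75, p(m) = 0.703125 (+); new bracket [0.75, 1]
m = 0.875, p(m) = -0.076172 (−); new bracket [0.75, 0.875]
m = 0.8125, p(m) = 0.3308 (+); new bracket [0.8125, 0.875]
m = 0.84375, p(m) = 0.1317 (+); new bracket [0.84375, 0.875]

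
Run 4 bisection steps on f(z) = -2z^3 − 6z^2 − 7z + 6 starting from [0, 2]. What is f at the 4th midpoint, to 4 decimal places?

f(1) = -9 < 0, so the root lies in [0, 1]
f(0.5) = 0.75 > 0, so the root lies in [0.5, 1]
f(0.75) = -3.46875 < 0, so the root lies in [0.5, 0.75]
f(0.625) = -1.207 < 0, so the root lies in [0.5, 0.625]

-1.2070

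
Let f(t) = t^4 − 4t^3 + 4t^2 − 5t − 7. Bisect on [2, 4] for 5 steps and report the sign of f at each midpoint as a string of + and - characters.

f(3) = -13 < 0, so the root lies in [3, 4]
f(3.5) = 3.0625 > 0, so the root lies in [3, 3.5]
f(3.25) = -6.746094 < 0, so the root lies in [3.25, 3.5]
f(3.375) = -2.3396 < 0, so the root lies in [3.375, 3.5]
f(3.4375) = 0.23 > 0, so the root lies in [3.375, 3.4375]

-+--+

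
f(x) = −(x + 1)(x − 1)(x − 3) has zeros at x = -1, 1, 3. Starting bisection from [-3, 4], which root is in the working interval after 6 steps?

x = 0.5 gives f = -1.875, negative; keep [-3, 0.5]
x = -1.25 gives f = 2.390625, positive; keep [-1.25, 0.5]
x = -0.375 gives f = -2.900391, negative; keep [-1.25, -0.375]
x = -0.8125 gives f = -1.2957, negative; keep [-1.25, -0.8125]
x = -1.03125 gives f = 0.2559, positive; keep [-1.03125, -0.8125]
x = -0.921875 gives f = -0.5889, negative; keep [-1.03125, -0.921875]

-1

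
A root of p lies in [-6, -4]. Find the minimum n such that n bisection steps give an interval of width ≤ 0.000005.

19

Width after n steps is 2/2^n. Need 2^n ≥ 2/0.000005 = 400000.
2^18 = 262144 < 400000 ≤ 2^19 = 524288, so n = 19.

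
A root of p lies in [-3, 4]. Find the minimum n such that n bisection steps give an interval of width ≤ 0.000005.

Width after n steps is 7/2^n. Need 2^n ≥ 7/0.000005 = 1400000.
2^20 = 1048576 < 1400000 ≤ 2^21 = 2097152, so n = 21.

21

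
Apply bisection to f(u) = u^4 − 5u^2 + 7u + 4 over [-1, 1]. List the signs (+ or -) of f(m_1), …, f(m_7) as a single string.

f(0) = 4 > 0, so the root lies in [-1, 0]
f(-0.5) = -0.6875 < 0, so the root lies in [-0.5, 0]
f(-0.25) = 1.941406 > 0, so the root lies in [-0.5, -0.25]
f(-0.375) = 0.6917 > 0, so the root lies in [-0.5, -0.375]
f(-0.4375) = 0.0171 > 0, so the root lies in [-0.5, -0.4375]
f(-0.46875) = -0.3316 < 0, so the root lies in [-0.46875, -0.4375]
f(-0.453125) = -0.1563 < 0, so the root lies in [-0.453125, -0.4375]

+-+++--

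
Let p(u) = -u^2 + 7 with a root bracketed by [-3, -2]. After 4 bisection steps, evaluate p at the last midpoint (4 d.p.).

-0.2227

m = -2.5, p(m) = 0.75 (+); new bracket [-3, -2.5]
m = -2.75, p(m) = -0.5625 (−); new bracket [-2.75, -2.5]
m = -2.625, p(m) = 0.109375 (+); new bracket [-2.75, -2.625]
m = -2.6875, p(m) = -0.2227 (−); new bracket [-2.6875, -2.625]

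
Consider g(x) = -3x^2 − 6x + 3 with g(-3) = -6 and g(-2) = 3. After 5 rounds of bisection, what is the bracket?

m = -2.5, g(m) = -0.75 (−); new bracket [-2.5, -2]
m = -2.25, g(m) = 1.3125 (+); new bracket [-2.5, -2.25]
m = -2.375, g(m) = 0.328125 (+); new bracket [-2.5, -2.375]
m = -2.4375, g(m) = -0.1992 (−); new bracket [-2.4375, -2.375]
m = -2.40625, g(m) = 0.0674 (+); new bracket [-2.4375, -2.40625]

[-2.4375, -2.40625]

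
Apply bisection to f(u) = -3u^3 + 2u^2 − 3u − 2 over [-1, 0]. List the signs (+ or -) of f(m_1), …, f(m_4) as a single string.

midpoint -0.5: f = 0.375 > 0 → [-0.5, 0]
midpoint -0.25: f = -1.078125 < 0 → [-0.5, -0.25]
midpoint -0.375: f = -0.435547 < 0 → [-0.5, -0.375]
midpoint -0.4375: f = -0.0535 < 0 → [-0.5, -0.4375]

+---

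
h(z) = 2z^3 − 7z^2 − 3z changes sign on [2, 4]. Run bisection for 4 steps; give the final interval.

[3.875, 4]

z = 3 gives h = -18, negative; keep [3, 4]
z = 3.5 gives h = -10.5, negative; keep [3.5, 4]
z = 3.75 gives h = -4.21875, negative; keep [3.75, 4]
z = 3.875 gives h = -0.3633, negative; keep [3.875, 4]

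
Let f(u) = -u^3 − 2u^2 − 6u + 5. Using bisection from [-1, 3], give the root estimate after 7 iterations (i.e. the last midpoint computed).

0.65625

m = 1, f(m) = -4 (−); new bracket [-1, 1]
m = 0, f(m) = 5 (+); new bracket [0, 1]
m = 0.5, f(m) = 1.375 (+); new bracket [0.5, 1]
m = 0.75, f(m) = -1.0469 (−); new bracket [0.5, 0.75]
m = 0.625, f(m) = 0.2246 (+); new bracket [0.625, 0.75]
m = 0.6875, f(m) = -0.3953 (−); new bracket [0.625, 0.6875]
m = 0.65625, f(m) = -0.0815 (−); new bracket [0.625, 0.65625]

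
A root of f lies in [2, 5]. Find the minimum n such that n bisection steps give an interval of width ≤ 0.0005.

Width after n steps is 3/2^n. Need 2^n ≥ 3/0.0005 = 6000.
2^12 = 4096 < 6000 ≤ 2^13 = 8192, so n = 13.

13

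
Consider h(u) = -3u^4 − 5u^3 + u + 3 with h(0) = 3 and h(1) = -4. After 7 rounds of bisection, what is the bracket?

u = 0.5 gives h = 2.6875, positive; keep [0.5, 1]
u = 0.75 gives h = 0.691406, positive; keep [0.75, 1]
u = 0.875 gives h = -1.233154, negative; keep [0.75, 0.875]
u = 0.8125 gives h = -0.1768, negative; keep [0.75, 0.8125]
u = 0.78125 gives h = 0.2795, positive; keep [0.78125, 0.8125]
u = 0.796875 gives h = 0.057, positive; keep [0.796875, 0.8125]
u = 0.8046875 gives h = -0.0584, negative; keep [0.796875, 0.8046875]

[0.796875, 0.8046875]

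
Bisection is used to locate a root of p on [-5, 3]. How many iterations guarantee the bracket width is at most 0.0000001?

27

Width after n steps is 8/2^n. Need 2^n ≥ 8/0.0000001 = 80000000.
2^26 = 67108864 < 80000000 ≤ 2^27 = 134217728, so n = 27.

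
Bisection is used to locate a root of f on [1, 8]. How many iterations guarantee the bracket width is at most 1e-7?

Width after n steps is 7/2^n. Need 2^n ≥ 7/1e-7 = 70000000.
2^26 = 67108864 < 70000000 ≤ 2^27 = 134217728, so n = 27.

27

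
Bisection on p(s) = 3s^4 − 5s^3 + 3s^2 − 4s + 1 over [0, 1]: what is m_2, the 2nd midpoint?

midpoint 0.5: p = -0.6875 < 0 → [0, 0.5]
midpoint 0.25: p = 0.121094 > 0 → [0.25, 0.5]

0.25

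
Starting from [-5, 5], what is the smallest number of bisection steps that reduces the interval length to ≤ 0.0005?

15

Width after n steps is 10/2^n. Need 2^n ≥ 10/0.0005 = 20000.
2^14 = 16384 < 20000 ≤ 2^15 = 32768, so n = 15.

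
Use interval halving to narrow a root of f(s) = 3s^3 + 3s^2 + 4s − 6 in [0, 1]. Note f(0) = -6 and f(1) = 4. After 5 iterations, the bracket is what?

[0.75, 0.78125]

f(0.5) = -2.875 < 0, so the root lies in [0.5, 1]
f(0.75) = -0.046875 < 0, so the root lies in [0.75, 1]
f(0.875) = 1.806641 > 0, so the root lies in [0.75, 0.875]
f(0.8125) = 0.8396 > 0, so the root lies in [0.75, 0.8125]
f(0.78125) = 0.3866 > 0, so the root lies in [0.75, 0.78125]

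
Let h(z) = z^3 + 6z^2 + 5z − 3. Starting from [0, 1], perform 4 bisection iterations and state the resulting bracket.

[0.375, 0.4375]

z = 0.5 gives h = 1.125, positive; keep [0, 0.5]
z = 0.25 gives h = -1.359375, negative; keep [0.25, 0.5]
z = 0.375 gives h = -0.228516, negative; keep [0.375, 0.5]
z = 0.4375 gives h = 0.4197, positive; keep [0.375, 0.4375]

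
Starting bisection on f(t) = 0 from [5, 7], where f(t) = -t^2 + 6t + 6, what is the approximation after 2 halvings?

f(6) = 6 > 0, so the root lies in [6, 7]
f(6.5) = 2.75 > 0, so the root lies in [6.5, 7]

6.5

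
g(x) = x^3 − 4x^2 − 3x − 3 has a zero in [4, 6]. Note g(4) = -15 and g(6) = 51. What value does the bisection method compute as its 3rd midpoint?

4.75

x = 5 gives g = 7, positive; keep [4, 5]
x = 4.5 gives g = -6.375, negative; keep [4.5, 5]
x = 4.75 gives g = -0.328125, negative; keep [4.75, 5]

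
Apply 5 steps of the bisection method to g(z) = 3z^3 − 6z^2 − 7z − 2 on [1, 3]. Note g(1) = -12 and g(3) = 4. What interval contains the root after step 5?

[2.875, 2.9375]

g(2) = -16 < 0, so the root lies in [2, 3]
g(2.5) = -10.125 < 0, so the root lies in [2.5, 3]
g(2.75) = -4.234375 < 0, so the root lies in [2.75, 3]
g(2.875) = -0.4277 < 0, so the root lies in [2.875, 3]
g(2.9375) = 1.7063 > 0, so the root lies in [2.875, 2.9375]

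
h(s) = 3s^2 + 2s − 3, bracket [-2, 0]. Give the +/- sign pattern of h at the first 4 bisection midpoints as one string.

midpoint -1: h = -2 < 0 → [-2, -1]
midpoint -1.5: h = 0.75 > 0 → [-1.5, -1]
midpoint -1.25: h = -0.8125 < 0 → [-1.5, -1.25]
midpoint -1.375: h = -0.0781 < 0 → [-1.5, -1.375]

-+--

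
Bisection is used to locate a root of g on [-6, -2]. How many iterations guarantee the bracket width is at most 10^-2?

9

Width after n steps is 4/2^n. Need 2^n ≥ 4/10^-2 = 400.
2^8 = 256 < 400 ≤ 2^9 = 512, so n = 9.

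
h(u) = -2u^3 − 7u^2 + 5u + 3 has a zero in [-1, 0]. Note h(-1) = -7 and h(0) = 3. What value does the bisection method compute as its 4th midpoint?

h(-0.5) = -1 < 0, so the root lies in [-0.5, 0]
h(-0.25) = 1.34375 > 0, so the root lies in [-0.5, -0.25]
h(-0.375) = 0.246094 > 0, so the root lies in [-0.5, -0.375]
h(-0.4375) = -0.3599 < 0, so the root lies in [-0.4375, -0.375]

-0.4375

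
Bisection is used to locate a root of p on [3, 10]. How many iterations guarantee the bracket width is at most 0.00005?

Width after n steps is 7/2^n. Need 2^n ≥ 7/0.00005 = 140000.
2^17 = 131072 < 140000 ≤ 2^18 = 262144, so n = 18.

18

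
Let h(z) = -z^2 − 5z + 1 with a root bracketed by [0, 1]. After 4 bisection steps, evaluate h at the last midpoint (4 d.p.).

0.0273

z = 0.5 gives h = -1.75, negative; keep [0, 0.5]
z = 0.25 gives h = -0.3125, negative; keep [0, 0.25]
z = 0.125 gives h = 0.359375, positive; keep [0.125, 0.25]
z = 0.1875 gives h = 0.0273, positive; keep [0.1875, 0.25]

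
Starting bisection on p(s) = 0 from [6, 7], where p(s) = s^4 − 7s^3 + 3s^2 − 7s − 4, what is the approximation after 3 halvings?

s = 6.5 gives p = -60.0625, negative; keep [6.5, 7]
s = 6.75 gives p = 8.550781, positive; keep [6.5, 6.75]
s = 6.625 gives p = -27.743896, negative; keep [6.625, 6.75]

6.625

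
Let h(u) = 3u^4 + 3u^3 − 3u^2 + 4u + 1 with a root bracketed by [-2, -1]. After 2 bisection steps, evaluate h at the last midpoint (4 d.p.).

m = -1.5, h(m) = -6.6875 (−); new bracket [-2, -1.5]
m = -1.75, h(m) = -3.128906 (−); new bracket [-2, -1.75]

-3.1289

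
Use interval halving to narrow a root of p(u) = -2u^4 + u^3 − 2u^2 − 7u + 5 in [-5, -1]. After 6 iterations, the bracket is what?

[-1.4375, -1.375]

m = -3, p(m) = -181 (−); new bracket [-3, -1]
m = -2, p(m) = -29 (−); new bracket [-2, -1]
m = -1.5, p(m) = -2.5 (−); new bracket [-1.5, -1]
m = -1.25, p(m) = 3.7891 (+); new bracket [-1.5, -1.25]
m = -1.375, p(m) = 1.0952 (+); new bracket [-1.5, -1.375]
m = -1.4375, p(m) = -0.5808 (−); new bracket [-1.4375, -1.375]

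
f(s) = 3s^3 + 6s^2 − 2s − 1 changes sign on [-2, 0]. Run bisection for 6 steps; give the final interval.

[-0.3125, -0.28125]

midpoint -1: f = 4 > 0 → [-1, 0]
midpoint -0.5: f = 1.125 > 0 → [-0.5, 0]
midpoint -0.25: f = -0.171875 < 0 → [-0.5, -0.25]
midpoint -0.375: f = 0.4355 > 0 → [-0.375, -0.25]
midpoint -0.3125: f = 0.1194 > 0 → [-0.3125, -0.25]
midpoint -0.28125: f = -0.0296 < 0 → [-0.3125, -0.28125]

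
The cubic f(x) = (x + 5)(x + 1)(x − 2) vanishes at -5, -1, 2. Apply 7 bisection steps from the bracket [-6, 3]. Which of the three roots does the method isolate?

m = -1.5, f(m) = 6.125 (+); new bracket [-6, -1.5]
m = -3.75, f(m) = 19.765625 (+); new bracket [-6, -3.75]
m = -4.875, f(m) = 3.330078 (+); new bracket [-6, -4.875]
m = -5.4375, f(m) = -14.4392 (−); new bracket [-5.4375, -4.875]
m = -5.15625, f(m) = -4.6474 (−); new bracket [-5.15625, -4.875]
m = -5.015625, f(m) = -0.4402 (−); new bracket [-5.015625, -4.875]
m = -4.9453125, f(m) = 1.4985 (+); new bracket [-5.015625, -4.9453125]

-5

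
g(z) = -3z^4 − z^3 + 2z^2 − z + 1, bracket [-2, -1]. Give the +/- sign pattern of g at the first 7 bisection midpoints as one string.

-+-----

g(-1.5) = -4.8125 < 0, so the root lies in [-1.5, -1]
g(-1.25) = 0.003906 > 0, so the root lies in [-1.5, -1.25]
g(-1.375) = -1.967529 < 0, so the root lies in [-1.375, -1.25]
g(-1.3125) = -0.8838 < 0, so the root lies in [-1.3125, -1.25]
g(-1.28125) = -0.4168 < 0, so the root lies in [-1.28125, -1.25]
g(-1.265625) = -0.2008 < 0, so the root lies in [-1.265625, -1.25]
g(-1.2578125) = -0.0971 < 0, so the root lies in [-1.2578125, -1.25]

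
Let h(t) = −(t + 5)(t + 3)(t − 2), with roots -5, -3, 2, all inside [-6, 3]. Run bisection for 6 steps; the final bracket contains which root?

2

m = -1.5, h(m) = 18.375 (+); new bracket [-1.5, 3]
m = 0.75, h(m) = 26.953125 (+); new bracket [0.75, 3]
m = 1.875, h(m) = 4.189453 (+); new bracket [1.875, 3]
m = 2.4375, h(m) = -17.6931 (−); new bracket [1.875, 2.4375]
m = 2.15625, h(m) = -5.7655 (−); new bracket [1.875, 2.15625]
m = 2.015625, h(m) = -0.5498 (−); new bracket [1.875, 2.015625]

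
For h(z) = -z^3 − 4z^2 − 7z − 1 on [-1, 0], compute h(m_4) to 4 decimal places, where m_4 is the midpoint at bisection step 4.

0.1785

midpoint -0.5: h = 1.625 > 0 → [-0.5, 0]
midpoint -0.25: h = 0.515625 > 0 → [-0.25, 0]
midpoint -0.125: h = -0.185547 < 0 → [-0.25, -0.125]
midpoint -0.1875: h = 0.1785 > 0 → [-0.1875, -0.125]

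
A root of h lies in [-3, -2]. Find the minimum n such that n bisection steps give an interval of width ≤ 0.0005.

11

Width after n steps is 1/2^n. Need 2^n ≥ 1/0.0005 = 2000.
2^10 = 1024 < 2000 ≤ 2^11 = 2048, so n = 11.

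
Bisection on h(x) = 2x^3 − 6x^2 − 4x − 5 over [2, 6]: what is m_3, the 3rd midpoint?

3.5

midpoint 4: h = 11 > 0 → [2, 4]
midpoint 3: h = -17 < 0 → [3, 4]
midpoint 3.5: h = -6.75 < 0 → [3.5, 4]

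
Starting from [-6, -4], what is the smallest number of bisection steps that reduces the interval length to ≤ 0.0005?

12

Width after n steps is 2/2^n. Need 2^n ≥ 2/0.0005 = 4000.
2^11 = 2048 < 4000 ≤ 2^12 = 4096, so n = 12.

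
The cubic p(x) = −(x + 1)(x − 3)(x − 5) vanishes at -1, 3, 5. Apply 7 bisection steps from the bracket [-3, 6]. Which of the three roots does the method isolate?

x = 1.5 gives p = -13.125, negative; keep [-3, 1.5]
x = -0.75 gives p = -5.390625, negative; keep [-3, -0.75]
x = -1.875 gives p = 29.326172, positive; keep [-1.875, -0.75]
x = -1.3125 gives p = 8.5071, positive; keep [-1.3125, -0.75]
x = -1.03125 gives p = 0.7598, positive; keep [-1.03125, -0.75]
x = -0.890625 gives p = -2.5067, negative; keep [-1.03125, -0.890625]
x = -0.9609375 gives p = -0.9223, negative; keep [-1.03125, -0.9609375]

-1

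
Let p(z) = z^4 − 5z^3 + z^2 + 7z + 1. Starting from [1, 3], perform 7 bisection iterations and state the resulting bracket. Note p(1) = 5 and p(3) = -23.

[1.65625, 1.671875]

z = 2 gives p = -5, negative; keep [1, 2]
z = 1.5 gives p = 1.9375, positive; keep [1.5, 2]
z = 1.75 gives p = -1.105469, negative; keep [1.5, 1.75]
z = 1.625 gives p = 0.5334, positive; keep [1.625, 1.75]
z = 1.6875 gives p = -0.2578, negative; keep [1.625, 1.6875]
z = 1.65625 gives p = 0.145, positive; keep [1.65625, 1.6875]
z = 1.671875 gives p = -0.0546, negative; keep [1.65625, 1.671875]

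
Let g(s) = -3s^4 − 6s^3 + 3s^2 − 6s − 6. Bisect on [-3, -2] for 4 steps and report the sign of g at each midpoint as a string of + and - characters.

m = -2.5, g(m) = 4.3125 (+); new bracket [-3, -2.5]
m = -2.75, g(m) = -13.605469 (−); new bracket [-2.75, -2.5]
m = -2.625, g(m) = -3.49292 (−); new bracket [-2.625, -2.5]
m = -2.5625, g(m) = 0.6796 (+); new bracket [-2.625, -2.5625]

+--+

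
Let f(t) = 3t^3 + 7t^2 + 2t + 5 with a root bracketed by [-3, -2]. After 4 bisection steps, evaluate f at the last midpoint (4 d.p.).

t = -2.5 gives f = -3.125, negative; keep [-2.5, -2]
t = -2.25 gives f = 1.765625, positive; keep [-2.5, -2.25]
t = -2.375 gives f = -0.455078, negative; keep [-2.375, -2.25]
t = -2.3125 gives f = 0.7092, positive; keep [-2.375, -2.3125]

0.7092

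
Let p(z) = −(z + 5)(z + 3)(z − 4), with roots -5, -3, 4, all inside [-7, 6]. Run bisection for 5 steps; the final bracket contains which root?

4

p(-0.5) = 50.625 > 0, so the root lies in [-0.5, 6]
p(2.75) = 55.703125 > 0, so the root lies in [2.75, 6]
p(4.375) = -25.927734 < 0, so the root lies in [2.75, 4.375]
p(3.5625) = 24.5837 > 0, so the root lies in [3.5625, 4.375]
p(3.96875) = 1.9532 > 0, so the root lies in [3.96875, 4.375]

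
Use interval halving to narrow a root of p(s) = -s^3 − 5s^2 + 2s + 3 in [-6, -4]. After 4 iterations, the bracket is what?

[-5.375, -5.25]

m = -5, p(m) = -7 (−); new bracket [-6, -5]
m = -5.5, p(m) = 7.125 (+); new bracket [-5.5, -5]
m = -5.25, p(m) = -0.609375 (−); new bracket [-5.5, -5.25]
m = -5.375, p(m) = 3.084 (+); new bracket [-5.375, -5.25]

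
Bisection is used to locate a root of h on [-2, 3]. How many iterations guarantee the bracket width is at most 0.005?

Width after n steps is 5/2^n. Need 2^n ≥ 5/0.005 = 1000.
2^9 = 512 < 1000 ≤ 2^10 = 1024, so n = 10.

10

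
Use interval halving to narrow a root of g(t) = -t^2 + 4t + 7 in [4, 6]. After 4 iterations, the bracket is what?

midpoint 5: g = 2 > 0 → [5, 6]
midpoint 5.5: g = -1.25 < 0 → [5, 5.5]
midpoint 5.25: g = 0.4375 > 0 → [5.25, 5.5]
midpoint 5.375: g = -0.3906 < 0 → [5.25, 5.375]

[5.25, 5.375]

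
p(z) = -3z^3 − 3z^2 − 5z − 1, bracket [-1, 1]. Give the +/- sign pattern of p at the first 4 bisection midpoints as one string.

-++-

midpoint 0: p = -1 < 0 → [-1, 0]
midpoint -0.5: p = 1.125 > 0 → [-0.5, 0]
midpoint -0.25: p = 0.109375 > 0 → [-0.25, 0]
midpoint -0.125: p = -0.416 < 0 → [-0.25, -0.125]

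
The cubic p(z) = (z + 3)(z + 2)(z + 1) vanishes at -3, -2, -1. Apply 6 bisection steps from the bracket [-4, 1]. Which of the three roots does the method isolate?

-1

p(-1.5) = -0.375 < 0, so the root lies in [-1.5, 1]
p(-0.25) = 3.609375 > 0, so the root lies in [-1.5, -0.25]
p(-0.875) = 0.298828 > 0, so the root lies in [-1.5, -0.875]
p(-1.1875) = -0.2761 < 0, so the root lies in [-1.1875, -0.875]
p(-1.03125) = -0.0596 < 0, so the root lies in [-1.03125, -0.875]
p(-0.953125) = 0.1004 > 0, so the root lies in [-1.03125, -0.953125]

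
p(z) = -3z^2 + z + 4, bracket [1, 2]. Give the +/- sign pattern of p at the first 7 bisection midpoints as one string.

m = 1.5, p(m) = -1.25 (−); new bracket [1, 1.5]
m = 1.25, p(m) = 0.5625 (+); new bracket [1.25, 1.5]
m = 1.375, p(m) = -0.296875 (−); new bracket [1.25, 1.375]
m = 1.3125, p(m) = 0.1445 (+); new bracket [1.3125, 1.375]
m = 1.34375, p(m) = -0.0732 (−); new bracket [1.3125, 1.34375]
m = 1.328125, p(m) = 0.0364 (+); new bracket [1.328125, 1.34375]
m = 1.3359375, p(m) = -0.0182 (−); new bracket [1.328125, 1.3359375]

-+-+-+-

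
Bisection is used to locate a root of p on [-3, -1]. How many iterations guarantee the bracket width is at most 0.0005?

12

Width after n steps is 2/2^n. Need 2^n ≥ 2/0.0005 = 4000.
2^11 = 2048 < 4000 ≤ 2^12 = 4096, so n = 12.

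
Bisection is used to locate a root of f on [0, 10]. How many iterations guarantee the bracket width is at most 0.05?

8

Width after n steps is 10/2^n. Need 2^n ≥ 10/0.05 = 200.
2^7 = 128 < 200 ≤ 2^8 = 256, so n = 8.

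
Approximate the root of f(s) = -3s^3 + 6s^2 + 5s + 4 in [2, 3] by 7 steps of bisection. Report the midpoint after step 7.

2.7734375

f(2.5) = 7.125 > 0, so the root lies in [2.5, 3]
f(2.75) = 0.734375 > 0, so the root lies in [2.75, 3]
f(2.875) = -3.322266 < 0, so the root lies in [2.75, 2.875]
f(2.8125) = -1.2185 < 0, so the root lies in [2.75, 2.8125]
f(2.78125) = -0.2235 < 0, so the root lies in [2.75, 2.78125]
f(2.765625) = 0.2601 > 0, so the root lies in [2.765625, 2.78125]
f(2.7734375) = 0.0194 > 0, so the root lies in [2.7734375, 2.78125]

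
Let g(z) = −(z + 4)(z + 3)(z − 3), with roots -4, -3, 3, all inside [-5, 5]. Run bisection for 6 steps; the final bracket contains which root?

m = 0, g(m) = 36 (+); new bracket [0, 5]
m = 2.5, g(m) = 17.875 (+); new bracket [2.5, 5]
m = 3.75, g(m) = -39.234375 (−); new bracket [2.5, 3.75]
m = 3.125, g(m) = -5.4551 (−); new bracket [2.5, 3.125]
m = 2.8125, g(m) = 7.4246 (+); new bracket [2.8125, 3.125]
m = 2.96875, g(m) = 1.2998 (+); new bracket [2.96875, 3.125]

3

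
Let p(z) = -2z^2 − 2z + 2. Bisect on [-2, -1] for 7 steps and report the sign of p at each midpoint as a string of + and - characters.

+--++++

m = -1.5, p(m) = 0.5 (+); new bracket [-2, -1.5]
m = -1.75, p(m) = -0.625 (−); new bracket [-1.75, -1.5]
m = -1.625, p(m) = -0.03125 (−); new bracket [-1.625, -1.5]
m = -1.5625, p(m) = 0.2422 (+); new bracket [-1.625, -1.5625]
m = -1.59375, p(m) = 0.1074 (+); new bracket [-1.625, -1.59375]
m = -1.609375, p(m) = 0.0386 (+); new bracket [-1.625, -1.609375]
m = -1.6171875, p(m) = 0.0038 (+); new bracket [-1.625, -1.6171875]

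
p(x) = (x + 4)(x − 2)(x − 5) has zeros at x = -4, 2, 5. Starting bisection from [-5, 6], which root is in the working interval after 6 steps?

p(0.5) = 30.375 > 0, so the root lies in [-5, 0.5]
p(-2.25) = 53.921875 > 0, so the root lies in [-5, -2.25]
p(-3.625) = 18.193359 > 0, so the root lies in [-5, -3.625]
p(-4.3125) = -18.3704 < 0, so the root lies in [-4.3125, -3.625]
p(-3.96875) = 1.6729 > 0, so the root lies in [-4.3125, -3.96875]
p(-4.140625) = -7.8932 < 0, so the root lies in [-4.140625, -3.96875]

-4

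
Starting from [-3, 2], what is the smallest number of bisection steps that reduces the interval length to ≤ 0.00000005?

Width after n steps is 5/2^n. Need 2^n ≥ 5/0.00000005 = 100000000.
2^26 = 67108864 < 100000000 ≤ 2^27 = 134217728, so n = 27.

27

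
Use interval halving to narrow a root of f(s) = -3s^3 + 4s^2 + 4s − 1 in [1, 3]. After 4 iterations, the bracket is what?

f(2) = -1 < 0, so the root lies in [1, 2]
f(1.5) = 3.875 > 0, so the root lies in [1.5, 2]
f(1.75) = 2.171875 > 0, so the root lies in [1.75, 2]
f(1.875) = 0.7871 > 0, so the root lies in [1.875, 2]

[1.875, 2]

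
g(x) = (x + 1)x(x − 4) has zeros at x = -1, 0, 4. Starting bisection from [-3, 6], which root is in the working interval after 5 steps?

4

midpoint 1.5: g = -9.375 < 0 → [1.5, 6]
midpoint 3.75: g = -4.453125 < 0 → [3.75, 6]
midpoint 4.875: g = 25.060547 > 0 → [3.75, 4.875]
midpoint 4.3125: g = 7.1594 > 0 → [3.75, 4.3125]
midpoint 4.03125: g = 0.6338 > 0 → [3.75, 4.03125]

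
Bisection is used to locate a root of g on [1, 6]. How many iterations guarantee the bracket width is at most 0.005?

10

Width after n steps is 5/2^n. Need 2^n ≥ 5/0.005 = 1000.
2^9 = 512 < 1000 ≤ 2^10 = 1024, so n = 10.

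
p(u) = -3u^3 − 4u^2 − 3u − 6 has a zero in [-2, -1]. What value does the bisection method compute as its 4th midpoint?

-1.5625

midpoint -1.5: p = -0.375 < 0 → [-2, -1.5]
midpoint -1.75: p = 3.078125 > 0 → [-1.75, -1.5]
midpoint -1.625: p = 1.185547 > 0 → [-1.625, -1.5]
midpoint -1.5625: p = 0.366 > 0 → [-1.5625, -1.5]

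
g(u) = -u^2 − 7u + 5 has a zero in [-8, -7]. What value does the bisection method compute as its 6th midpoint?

g(-7.5) = 1.25 > 0, so the root lies in [-8, -7.5]
g(-7.75) = -0.8125 < 0, so the root lies in [-7.75, -7.5]
g(-7.625) = 0.234375 > 0, so the root lies in [-7.75, -7.625]
g(-7.6875) = -0.2852 < 0, so the root lies in [-7.6875, -7.625]
g(-7.65625) = -0.0244 < 0, so the root lies in [-7.65625, -7.625]
g(-7.640625) = 0.1052 > 0, so the root lies in [-7.65625, -7.640625]

-7.640625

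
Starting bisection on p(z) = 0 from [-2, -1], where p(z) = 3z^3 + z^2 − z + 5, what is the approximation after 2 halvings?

-1.25

p(-1.5) = -1.375 < 0, so the root lies in [-1.5, -1]
p(-1.25) = 1.953125 > 0, so the root lies in [-1.5, -1.25]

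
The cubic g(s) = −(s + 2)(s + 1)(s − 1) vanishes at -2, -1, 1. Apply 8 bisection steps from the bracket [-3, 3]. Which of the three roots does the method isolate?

s = 0 gives g = 2, positive; keep [0, 3]
s = 1.5 gives g = -4.375, negative; keep [0, 1.5]
s = 0.75 gives g = 1.203125, positive; keep [0.75, 1.5]
s = 1.125 gives g = -0.8301, negative; keep [0.75, 1.125]
s = 0.9375 gives g = 0.3557, positive; keep [0.9375, 1.125]
s = 1.03125 gives g = -0.1924, negative; keep [0.9375, 1.03125]
s = 0.984375 gives g = 0.0925, positive; keep [0.984375, 1.03125]
s = 1.0078125 gives g = -0.0472, negative; keep [0.984375, 1.0078125]

1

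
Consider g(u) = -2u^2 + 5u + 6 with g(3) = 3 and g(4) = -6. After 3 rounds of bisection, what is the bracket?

midpoint 3.5: g = -1 < 0 → [3, 3.5]
midpoint 3.25: g = 1.125 > 0 → [3.25, 3.5]
midpoint 3.375: g = 0.09375 > 0 → [3.375, 3.5]

[3.375, 3.5]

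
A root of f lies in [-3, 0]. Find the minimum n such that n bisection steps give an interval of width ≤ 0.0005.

13

Width after n steps is 3/2^n. Need 2^n ≥ 3/0.0005 = 6000.
2^12 = 4096 < 6000 ≤ 2^13 = 8192, so n = 13.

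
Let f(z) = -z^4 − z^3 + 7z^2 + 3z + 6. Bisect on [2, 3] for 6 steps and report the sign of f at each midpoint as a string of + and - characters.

+---++

z = 2.5 gives f = 2.5625, positive; keep [2.5, 3]
z = 2.75 gives f = -10.800781, negative; keep [2.5, 2.75]
z = 2.625 gives f = -3.459229, negative; keep [2.5, 2.625]
z = 2.5625 gives f = -0.2918, negative; keep [2.5, 2.5625]
z = 2.53125 gives f = 1.1735, positive; keep [2.53125, 2.5625]
z = 2.546875 gives f = 0.4505, positive; keep [2.546875, 2.5625]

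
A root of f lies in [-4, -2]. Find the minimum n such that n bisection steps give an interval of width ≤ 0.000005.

19

Width after n steps is 2/2^n. Need 2^n ≥ 2/0.000005 = 400000.
2^18 = 262144 < 400000 ≤ 2^19 = 524288, so n = 19.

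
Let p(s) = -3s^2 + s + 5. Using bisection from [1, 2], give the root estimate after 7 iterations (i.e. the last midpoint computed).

1.4609375

p(1.5) = -0.25 < 0, so the root lies in [1, 1.5]
p(1.25) = 1.5625 > 0, so the root lies in [1.25, 1.5]
p(1.375) = 0.703125 > 0, so the root lies in [1.375, 1.5]
p(1.4375) = 0.2383 > 0, so the root lies in [1.4375, 1.5]
p(1.46875) = -0.0029 < 0, so the root lies in [1.4375, 1.46875]
p(1.453125) = 0.1184 > 0, so the root lies in [1.453125, 1.46875]
p(1.4609375) = 0.0579 > 0, so the root lies in [1.4609375, 1.46875]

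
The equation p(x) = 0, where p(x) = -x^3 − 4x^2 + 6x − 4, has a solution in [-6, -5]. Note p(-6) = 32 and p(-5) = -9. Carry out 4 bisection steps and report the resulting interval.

m = -5.5, p(m) = 8.375 (+); new bracket [-5.5, -5]
m = -5.25, p(m) = -1.046875 (−); new bracket [-5.5, -5.25]
m = -5.375, p(m) = 3.474609 (+); new bracket [-5.375, -5.25]
m = -5.3125, p(m) = 1.1672 (+); new bracket [-5.3125, -5.25]

[-5.3125, -5.25]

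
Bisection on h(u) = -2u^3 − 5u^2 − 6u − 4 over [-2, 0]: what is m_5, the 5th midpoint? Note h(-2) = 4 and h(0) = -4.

-1.4375

midpoint -1: h = -1 < 0 → [-2, -1]
midpoint -1.5: h = 0.5 > 0 → [-1.5, -1]
midpoint -1.25: h = -0.40625 < 0 → [-1.5, -1.25]
midpoint -1.375: h = -0.0039 < 0 → [-1.5, -1.375]
midpoint -1.4375: h = 0.2339 > 0 → [-1.4375, -1.375]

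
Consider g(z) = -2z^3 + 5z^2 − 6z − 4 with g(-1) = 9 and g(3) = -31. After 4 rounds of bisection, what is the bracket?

[-0.5, -0.25]

m = 1, g(m) = -7 (−); new bracket [-1, 1]
m = 0, g(m) = -4 (−); new bracket [-1, 0]
m = -0.5, g(m) = 0.5 (+); new bracket [-0.5, 0]
m = -0.25, g(m) = -2.1562 (−); new bracket [-0.5, -0.25]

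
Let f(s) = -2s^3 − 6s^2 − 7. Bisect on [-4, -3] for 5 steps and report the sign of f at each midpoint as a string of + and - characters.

midpoint -3.5: f = 5.25 > 0 → [-3.5, -3]
midpoint -3.25: f = -1.71875 < 0 → [-3.5, -3.25]
midpoint -3.375: f = 1.542969 > 0 → [-3.375, -3.25]
midpoint -3.3125: f = -0.1421 < 0 → [-3.375, -3.3125]
midpoint -3.34375: f = 0.6867 > 0 → [-3.34375, -3.3125]

+-+-+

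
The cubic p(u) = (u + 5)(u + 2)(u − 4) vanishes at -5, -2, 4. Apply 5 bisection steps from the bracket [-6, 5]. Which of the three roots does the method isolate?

m = -0.5, p(m) = -30.375 (−); new bracket [-0.5, 5]
m = 2.25, p(m) = -53.921875 (−); new bracket [2.25, 5]
m = 3.625, p(m) = -18.193359 (−); new bracket [3.625, 5]
m = 4.3125, p(m) = 18.3704 (+); new bracket [3.625, 4.3125]
m = 3.96875, p(m) = -1.6729 (−); new bracket [3.96875, 4.3125]

4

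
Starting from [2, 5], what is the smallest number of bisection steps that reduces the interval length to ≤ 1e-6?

22

Width after n steps is 3/2^n. Need 2^n ≥ 3/1e-6 = 3000000.
2^21 = 2097152 < 3000000 ≤ 2^22 = 4194304, so n = 22.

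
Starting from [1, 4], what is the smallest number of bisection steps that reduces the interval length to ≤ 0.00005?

Width after n steps is 3/2^n. Need 2^n ≥ 3/0.00005 = 60000.
2^15 = 32768 < 60000 ≤ 2^16 = 65536, so n = 16.

16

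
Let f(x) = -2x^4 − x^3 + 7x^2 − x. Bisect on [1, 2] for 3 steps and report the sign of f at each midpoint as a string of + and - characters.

midpoint 1.5: f = 0.75 > 0 → [1.5, 2]
midpoint 1.75: f = -4.429688 < 0 → [1.5, 1.75]
midpoint 1.625: f = -1.377441 < 0 → [1.5, 1.625]

+--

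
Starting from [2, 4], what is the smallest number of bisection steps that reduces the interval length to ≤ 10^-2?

8

Width after n steps is 2/2^n. Need 2^n ≥ 2/10^-2 = 200.
2^7 = 128 < 200 ≤ 2^8 = 256, so n = 8.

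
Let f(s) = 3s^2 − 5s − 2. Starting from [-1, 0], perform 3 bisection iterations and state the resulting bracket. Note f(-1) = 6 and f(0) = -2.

f(-0.5) = 1.25 > 0, so the root lies in [-0.5, 0]
f(-0.25) = -0.5625 < 0, so the root lies in [-0.5, -0.25]
f(-0.375) = 0.296875 > 0, so the root lies in [-0.375, -0.25]

[-0.375, -0.25]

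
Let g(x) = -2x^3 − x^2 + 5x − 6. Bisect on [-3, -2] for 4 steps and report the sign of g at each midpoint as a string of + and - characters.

++--

g(-2.5) = 6.5 > 0, so the root lies in [-2.5, -2]
g(-2.25) = 0.46875 > 0, so the root lies in [-2.25, -2]
g(-2.125) = -1.949219 < 0, so the root lies in [-2.25, -2.125]
g(-2.1875) = -0.7876 < 0, so the root lies in [-2.25, -2.1875]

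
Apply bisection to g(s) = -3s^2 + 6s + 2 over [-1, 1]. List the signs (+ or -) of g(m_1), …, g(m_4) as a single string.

g(0) = 2 > 0, so the root lies in [-1, 0]
g(-0.5) = -1.75 < 0, so the root lies in [-0.5, 0]
g(-0.25) = 0.3125 > 0, so the root lies in [-0.5, -0.25]
g(-0.375) = -0.6719 < 0, so the root lies in [-0.375, -0.25]

+-+-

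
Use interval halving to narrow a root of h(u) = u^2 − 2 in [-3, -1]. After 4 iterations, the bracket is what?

h(-2) = 2 > 0, so the root lies in [-2, -1]
h(-1.5) = 0.25 > 0, so the root lies in [-1.5, -1]
h(-1.25) = -0.4375 < 0, so the root lies in [-1.5, -1.25]
h(-1.375) = -0.1094 < 0, so the root lies in [-1.5, -1.375]

[-1.5, -1.375]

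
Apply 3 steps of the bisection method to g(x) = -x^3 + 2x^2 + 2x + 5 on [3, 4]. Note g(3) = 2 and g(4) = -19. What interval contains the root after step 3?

m = 3.5, g(m) = -6.375 (−); new bracket [3, 3.5]
m = 3.25, g(m) = -1.703125 (−); new bracket [3, 3.25]
m = 3.125, g(m) = 0.263672 (+); new bracket [3.125, 3.25]

[3.125, 3.25]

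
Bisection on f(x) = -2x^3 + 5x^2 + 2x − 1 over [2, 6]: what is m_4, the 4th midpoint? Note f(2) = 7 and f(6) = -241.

2.75

midpoint 4: f = -41 < 0 → [2, 4]
midpoint 3: f = -4 < 0 → [2, 3]
midpoint 2.5: f = 4 > 0 → [2.5, 3]
midpoint 2.75: f = 0.7188 > 0 → [2.75, 3]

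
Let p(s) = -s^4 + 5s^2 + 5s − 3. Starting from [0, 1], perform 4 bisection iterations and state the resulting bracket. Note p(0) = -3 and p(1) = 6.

s = 0.5 gives p = 0.6875, positive; keep [0, 0.5]
s = 0.25 gives p = -1.441406, negative; keep [0.25, 0.5]
s = 0.375 gives p = -0.44165, negative; keep [0.375, 0.5]
s = 0.4375 gives p = 0.1079, positive; keep [0.375, 0.4375]

[0.375, 0.4375]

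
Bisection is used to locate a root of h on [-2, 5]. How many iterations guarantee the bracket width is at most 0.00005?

18

Width after n steps is 7/2^n. Need 2^n ≥ 7/0.00005 = 140000.
2^17 = 131072 < 140000 ≤ 2^18 = 262144, so n = 18.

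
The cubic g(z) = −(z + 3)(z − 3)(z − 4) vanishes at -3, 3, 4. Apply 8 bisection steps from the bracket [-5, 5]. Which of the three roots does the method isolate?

midpoint 0: g = -36 < 0 → [-5, 0]
midpoint -2.5: g = -17.875 < 0 → [-5, -2.5]
midpoint -3.75: g = 39.234375 > 0 → [-3.75, -2.5]
midpoint -3.125: g = 5.4551 > 0 → [-3.125, -2.5]
midpoint -2.8125: g = -7.4246 < 0 → [-3.125, -2.8125]
midpoint -2.96875: g = -1.2998 < 0 → [-3.125, -2.96875]
midpoint -3.046875: g = 1.9974 > 0 → [-3.046875, -2.96875]
midpoint -3.0078125: g = 0.3289 > 0 → [-3.0078125, -2.96875]

-3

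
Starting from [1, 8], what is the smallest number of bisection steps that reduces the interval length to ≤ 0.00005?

18

Width after n steps is 7/2^n. Need 2^n ≥ 7/0.00005 = 140000.
2^17 = 131072 < 140000 ≤ 2^18 = 262144, so n = 18.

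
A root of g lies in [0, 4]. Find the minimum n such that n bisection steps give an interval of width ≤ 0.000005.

Width after n steps is 4/2^n. Need 2^n ≥ 4/0.000005 = 800000.
2^19 = 524288 < 800000 ≤ 2^20 = 1048576, so n = 20.

20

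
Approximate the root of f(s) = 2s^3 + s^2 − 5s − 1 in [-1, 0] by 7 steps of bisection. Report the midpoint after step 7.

-0.1953125

s = -0.5 gives f = 1.5, positive; keep [-0.5, 0]
s = -0.25 gives f = 0.28125, positive; keep [-0.25, 0]
s = -0.125 gives f = -0.363281, negative; keep [-0.25, -0.125]
s = -0.1875 gives f = -0.0405, negative; keep [-0.25, -0.1875]
s = -0.21875 gives f = 0.1207, positive; keep [-0.21875, -0.1875]
s = -0.203125 gives f = 0.0401, positive; keep [-0.203125, -0.1875]
s = -0.1953125 gives f = -0.0002, negative; keep [-0.203125, -0.1953125]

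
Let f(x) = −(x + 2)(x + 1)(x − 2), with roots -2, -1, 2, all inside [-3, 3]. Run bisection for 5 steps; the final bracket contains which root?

2

midpoint 0: f = 4 > 0 → [0, 3]
midpoint 1.5: f = 4.375 > 0 → [1.5, 3]
midpoint 2.25: f = -3.453125 < 0 → [1.5, 2.25]
midpoint 1.875: f = 1.3926 > 0 → [1.875, 2.25]
midpoint 2.0625: f = -0.7776 < 0 → [1.875, 2.0625]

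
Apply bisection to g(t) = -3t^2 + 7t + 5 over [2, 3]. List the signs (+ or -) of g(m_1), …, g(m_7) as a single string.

+++-+--

t = 2.5 gives g = 3.75, positive; keep [2.5, 3]
t = 2.75 gives g = 1.5625, positive; keep [2.75, 3]
t = 2.875 gives g = 0.328125, positive; keep [2.875, 3]
t = 2.9375 gives g = -0.3242, negative; keep [2.875, 2.9375]
t = 2.90625 gives g = 0.0049, positive; keep [2.90625, 2.9375]
t = 2.921875 gives g = -0.1589, negative; keep [2.90625, 2.921875]
t = 2.9140625 gives g = -0.0768, negative; keep [2.90625, 2.9140625]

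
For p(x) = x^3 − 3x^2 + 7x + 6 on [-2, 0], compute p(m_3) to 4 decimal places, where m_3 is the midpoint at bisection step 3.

p(-1) = -5 < 0, so the root lies in [-1, 0]
p(-0.5) = 1.625 > 0, so the root lies in [-1, -0.5]
p(-0.75) = -1.359375 < 0, so the root lies in [-0.75, -0.5]

-1.3594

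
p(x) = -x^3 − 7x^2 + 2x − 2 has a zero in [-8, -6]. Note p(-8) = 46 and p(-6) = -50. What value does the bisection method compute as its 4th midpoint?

-7.375

midpoint -7: p = -16 < 0 → [-8, -7]
midpoint -7.5: p = 11.125 > 0 → [-7.5, -7]
midpoint -7.25: p = -3.359375 < 0 → [-7.5, -7.25]
midpoint -7.375: p = 3.6465 > 0 → [-7.375, -7.25]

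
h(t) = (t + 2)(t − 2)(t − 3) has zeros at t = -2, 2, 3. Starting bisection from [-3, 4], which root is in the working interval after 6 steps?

-2

t = 0.5 gives h = 9.375, positive; keep [-3, 0.5]
t = -1.25 gives h = 10.359375, positive; keep [-3, -1.25]
t = -2.125 gives h = -2.642578, negative; keep [-2.125, -1.25]
t = -1.6875 gives h = 5.4016, positive; keep [-2.125, -1.6875]
t = -1.90625 gives h = 1.7967, positive; keep [-2.125, -1.90625]
t = -2.015625 gives h = -0.3147, negative; keep [-2.015625, -1.90625]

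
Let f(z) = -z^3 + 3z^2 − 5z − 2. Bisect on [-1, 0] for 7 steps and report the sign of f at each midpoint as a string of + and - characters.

+-+-+-+

m = -0.5, f(m) = 1.375 (+); new bracket [-0.5, 0]
m = -0.25, f(m) = -0.546875 (−); new bracket [-0.5, -0.25]
m = -0.375, f(m) = 0.349609 (+); new bracket [-0.375, -0.25]
m = -0.3125, f(m) = -0.114 (−); new bracket [-0.375, -0.3125]
m = -0.34375, f(m) = 0.1139 (+); new bracket [-0.34375, -0.3125]
m = -0.328125, f(m) = -0.001 (−); new bracket [-0.34375, -0.328125]
m = -0.3359375, f(m) = 0.0562 (+); new bracket [-0.3359375, -0.328125]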